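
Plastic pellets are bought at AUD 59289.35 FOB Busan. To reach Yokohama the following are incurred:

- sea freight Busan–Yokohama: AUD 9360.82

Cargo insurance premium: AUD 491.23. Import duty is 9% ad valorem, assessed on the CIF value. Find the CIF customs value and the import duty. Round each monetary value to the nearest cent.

CIF = FOB price + freight + insurance
CIF = 59289.35 + 9360.82 + 491.23 = 69141.40
Import duty = 69141.40 × 9% = 6222.73

CIF value: AUD 69141.40; import duty: AUD 6222.73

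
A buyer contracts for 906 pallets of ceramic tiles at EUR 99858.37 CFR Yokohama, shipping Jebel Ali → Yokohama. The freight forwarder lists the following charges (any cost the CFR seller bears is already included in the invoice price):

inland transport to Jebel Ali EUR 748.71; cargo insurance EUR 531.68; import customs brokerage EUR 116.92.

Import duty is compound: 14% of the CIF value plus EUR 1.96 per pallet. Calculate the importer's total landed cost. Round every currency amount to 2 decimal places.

CFR: the seller pays costs through ocean freight to the destination port, but not insurance.
Already in the invoice (seller's account under CFR): inland to port — exclude.
CIF value = CFR price + insurance = 99858.37 + 531.68 = 100390.05
Ad valorem component: 100390.05 × 14% = 14054.61
Specific component: 906 × 1.96 = 1775.76
Import duty = 14054.61 + 1775.76 = 15830.37
Buyer bears: insurance 531.68 + brokerage 116.92 + duty 15830.37 = 16478.97
Landed cost = invoice 99858.37 + 16478.97 = 116337.34

Total landed cost: EUR 116337.34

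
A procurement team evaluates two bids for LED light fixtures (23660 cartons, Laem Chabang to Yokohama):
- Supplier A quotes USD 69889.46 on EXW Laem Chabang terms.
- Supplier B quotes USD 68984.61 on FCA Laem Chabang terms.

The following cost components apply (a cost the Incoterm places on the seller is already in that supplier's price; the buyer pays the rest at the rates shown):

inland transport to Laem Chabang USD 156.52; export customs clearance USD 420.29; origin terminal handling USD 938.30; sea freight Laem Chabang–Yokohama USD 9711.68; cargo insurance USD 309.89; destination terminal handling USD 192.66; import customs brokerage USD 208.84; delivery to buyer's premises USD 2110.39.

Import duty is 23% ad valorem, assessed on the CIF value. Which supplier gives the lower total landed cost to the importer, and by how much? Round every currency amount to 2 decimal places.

Supplier B is cheaper by USD 1822.44

Supplier A (EXW):
CIF value = EXW price + inland to port + export clearance + origin terminal + freight + insurance = 69889.46 + 156.52 + 420.29 + 938.30 + 9711.68 + 309.89 = 81426.14
Import duty = 81426.14 × 23% = 18728.01
Buyer bears (A): 156.52 + 420.29 + 938.30 + 9711.68 + 309.89 + 192.66 + 208.84 + 2110.39 = 14048.57
Landed cost (A) = invoice 69889.46 + 14048.57 + duty 18728.01 = 102666.04
Supplier B (FCA):
CIF value = FCA price + origin terminal + freight + insurance = 68984.61 + 938.30 + 9711.68 + 309.89 = 79944.48
Import duty = 79944.48 × 23% = 18387.23
Buyer bears (B): 938.30 + 9711.68 + 309.89 + 192.66 + 208.84 + 2110.39 = 13471.76
Landed cost (B) = invoice 68984.61 + 13471.76 + duty 18387.23 = 100843.60
Difference = |102666.04 − 100843.60| = 1822.44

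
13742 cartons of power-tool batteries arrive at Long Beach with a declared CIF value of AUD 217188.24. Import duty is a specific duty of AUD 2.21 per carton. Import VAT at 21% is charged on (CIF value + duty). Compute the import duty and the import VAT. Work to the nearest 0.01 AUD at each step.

Import duty: AUD 30369.82; import VAT: AUD 51987.19

Import duty = 13742 × 2.21 = 30369.82
VAT base = CIF + duty = 217188.24 + 30369.82 = 247558.06
Import VAT = 247558.06 × 21% = 51987.19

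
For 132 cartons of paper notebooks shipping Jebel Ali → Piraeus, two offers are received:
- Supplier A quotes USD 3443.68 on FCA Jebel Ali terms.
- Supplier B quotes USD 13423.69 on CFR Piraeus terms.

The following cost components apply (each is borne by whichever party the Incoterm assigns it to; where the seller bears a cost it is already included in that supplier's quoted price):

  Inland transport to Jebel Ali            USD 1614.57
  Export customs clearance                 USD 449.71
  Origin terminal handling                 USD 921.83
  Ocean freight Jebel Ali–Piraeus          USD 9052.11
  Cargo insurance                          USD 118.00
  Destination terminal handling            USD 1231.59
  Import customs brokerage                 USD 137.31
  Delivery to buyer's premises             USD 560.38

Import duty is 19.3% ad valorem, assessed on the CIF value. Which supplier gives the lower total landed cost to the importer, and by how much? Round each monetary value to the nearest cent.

Supplier A is cheaper by USD 7.25

Supplier A (FCA):
CIF value = FCA price + origin terminal + freight + insurance = 3443.68 + 921.83 + 9052.11 + 118.00 = 13535.62
Import duty = 13535.62 × 19.3% = 2612.37
Buyer bears (A): 921.83 + 9052.11 + 118.00 + 1231.59 + 137.31 + 560.38 = 12021.22
Landed cost (A) = invoice 3443.68 + 12021.22 + duty 2612.37 = 18077.27
Supplier B (CFR):
CIF value = CFR price + insurance = 13423.69 + 118.00 = 13541.69
Import duty = 13541.69 × 19.3% = 2613.55
Buyer bears (B): 118.00 + 1231.59 + 137.31 + 560.38 = 2047.28
Landed cost (B) = invoice 13423.69 + 2047.28 + duty 2613.55 = 18084.52
Difference = |18077.27 − 18084.52| = 7.25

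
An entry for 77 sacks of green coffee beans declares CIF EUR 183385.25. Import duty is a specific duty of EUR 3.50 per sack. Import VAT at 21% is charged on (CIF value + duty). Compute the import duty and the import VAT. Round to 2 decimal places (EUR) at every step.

Import duty = 77 × 3.50 = 269.50
VAT base = CIF + duty = 183385.25 + 269.50 = 183654.75
Import VAT = 183654.75 × 21% = 38567.50

Import duty: EUR 269.50; import VAT: EUR 38567.50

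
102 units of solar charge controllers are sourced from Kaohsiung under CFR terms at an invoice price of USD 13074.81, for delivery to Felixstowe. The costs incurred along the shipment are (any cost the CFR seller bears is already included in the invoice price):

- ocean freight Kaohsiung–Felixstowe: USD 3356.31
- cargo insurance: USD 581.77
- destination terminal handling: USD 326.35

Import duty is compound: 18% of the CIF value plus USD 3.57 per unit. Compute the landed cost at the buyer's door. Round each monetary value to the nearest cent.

CFR: the seller pays costs through ocean freight to the destination port, but not insurance.
Already in the invoice (seller's account under CFR): freight — exclude.
CIF value = CFR price + insurance = 13074.81 + 581.77 = 13656.58
Ad valorem component: 13656.58 × 18% = 2458.18
Specific component: 102 × 3.57 = 364.14
Import duty = 2458.18 + 364.14 = 2822.32
Buyer bears: insurance 581.77 + destination terminal 326.35 + duty 2822.32 = 3730.44
Landed cost = invoice 13074.81 + 3730.44 = 16805.25

Total landed cost: USD 16805.25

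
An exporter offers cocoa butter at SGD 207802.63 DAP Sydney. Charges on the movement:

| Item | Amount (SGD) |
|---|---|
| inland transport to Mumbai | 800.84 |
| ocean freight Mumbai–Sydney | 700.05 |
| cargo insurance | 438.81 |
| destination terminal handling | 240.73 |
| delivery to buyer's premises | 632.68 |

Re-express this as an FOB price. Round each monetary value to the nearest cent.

Not relevant to the conversion: inland to port — on the seller under both DAP and FOB; already in the DAP price and stays in the FOB price.
From DAP to FOB, the seller no longer bears: freight, insurance, destination terminal, delivery.
FOB price = 207802.63 − 700.05 − 438.81 − 240.73 − 632.68 = 205790.36

FOB price: SGD 205790.36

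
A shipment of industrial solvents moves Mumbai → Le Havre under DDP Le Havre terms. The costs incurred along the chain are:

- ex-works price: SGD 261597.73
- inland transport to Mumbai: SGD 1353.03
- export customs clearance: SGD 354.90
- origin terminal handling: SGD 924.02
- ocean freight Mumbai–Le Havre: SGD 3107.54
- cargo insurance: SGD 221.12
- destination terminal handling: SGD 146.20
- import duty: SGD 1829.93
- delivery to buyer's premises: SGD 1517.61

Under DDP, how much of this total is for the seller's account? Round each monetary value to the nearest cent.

DDP: the seller bears all costs including import duty.
Seller's account: goods 261597.73 + inland to port 1353.03 + export clearance 354.90 + origin terminal 924.02 + freight 3107.54 + insurance 221.12 + destination terminal 146.20 + duty 1829.93 + delivery 1517.61 = 271052.08
Buyer's account: 0.00

Seller's account: SGD 271052.08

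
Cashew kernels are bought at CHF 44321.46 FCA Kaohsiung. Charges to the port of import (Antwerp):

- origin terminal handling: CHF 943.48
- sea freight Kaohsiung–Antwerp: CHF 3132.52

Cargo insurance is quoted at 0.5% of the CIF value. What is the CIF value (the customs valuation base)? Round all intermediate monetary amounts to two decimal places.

Let C be the CIF value. C = FCA price + pre-shipment costs + freight + 0.5% × C
C − 0.5% × C = 44321.46 + 943.48 + 3132.52
0.995 × C = 48397.46
C = 48397.46 / 0.995 = 48640.66
Insurance premium = 0.5% × 48640.66 = 243.20

CIF value: CHF 48640.66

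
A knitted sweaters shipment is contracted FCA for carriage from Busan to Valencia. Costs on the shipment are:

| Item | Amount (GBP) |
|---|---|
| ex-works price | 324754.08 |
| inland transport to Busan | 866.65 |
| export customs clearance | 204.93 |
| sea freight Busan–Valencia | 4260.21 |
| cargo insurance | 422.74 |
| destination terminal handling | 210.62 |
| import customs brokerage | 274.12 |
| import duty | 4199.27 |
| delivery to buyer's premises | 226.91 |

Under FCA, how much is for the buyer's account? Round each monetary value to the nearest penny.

Buyer's account: GBP 9593.87

FCA: the seller delivers export-cleared goods to the carrier; the buyer bears costs from that point.
Seller's account: goods 324754.08 + inland to port 866.65 + export clearance 204.93 = 325825.66
Buyer's account: freight 4260.21 + insurance 422.74 + destination terminal 210.62 + brokerage 274.12 + duty 4199.27 + delivery 226.91 = 9593.87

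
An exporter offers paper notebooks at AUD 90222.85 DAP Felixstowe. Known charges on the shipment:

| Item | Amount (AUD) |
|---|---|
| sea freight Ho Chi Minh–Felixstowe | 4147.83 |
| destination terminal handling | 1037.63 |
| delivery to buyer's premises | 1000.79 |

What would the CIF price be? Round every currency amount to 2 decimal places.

CIF price: AUD 88184.43

Not relevant to the conversion: freight — on the seller under both DAP and CIF; already in the DAP price and stays in the CIF price.
From DAP to CIF, the seller no longer bears: destination terminal, delivery.
CIF price = 90222.85 − 1037.63 − 1000.79 = 88184.43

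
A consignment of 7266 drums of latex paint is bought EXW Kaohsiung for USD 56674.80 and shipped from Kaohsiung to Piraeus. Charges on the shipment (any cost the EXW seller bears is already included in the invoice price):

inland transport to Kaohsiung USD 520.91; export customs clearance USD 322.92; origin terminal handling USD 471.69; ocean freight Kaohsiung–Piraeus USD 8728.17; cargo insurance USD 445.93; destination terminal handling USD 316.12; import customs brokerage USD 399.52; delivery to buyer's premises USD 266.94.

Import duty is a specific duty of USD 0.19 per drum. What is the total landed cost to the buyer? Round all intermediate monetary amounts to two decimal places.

EXW: the seller makes goods available at their premises; the buyer bears all onward costs.
CIF value = EXW price + inland to port + export clearance + origin terminal + freight + insurance = 56674.80 + 520.91 + 322.92 + 471.69 + 8728.17 + 445.93 = 67164.42
Import duty = 7266 × 0.19 = 1380.54
Buyer bears: inland to port 520.91 + export clearance 322.92 + origin terminal 471.69 + freight 8728.17 + insurance 445.93 + destination terminal 316.12 + brokerage 399.52 + delivery 266.94 + duty 1380.54 = 12852.74
Landed cost = invoice 56674.80 + 12852.74 = 69527.54

Total landed cost: USD 69527.54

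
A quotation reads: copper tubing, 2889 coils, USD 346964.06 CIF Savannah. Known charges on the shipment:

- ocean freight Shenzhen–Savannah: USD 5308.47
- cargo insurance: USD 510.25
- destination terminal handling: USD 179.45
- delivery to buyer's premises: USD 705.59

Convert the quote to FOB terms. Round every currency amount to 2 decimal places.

FOB price: USD 341145.34

Not relevant to the conversion: delivery, destination terminal — on the buyer under both terms; not part of either seller's price.
From CIF to FOB, the seller no longer bears: freight, insurance.
FOB price = 346964.06 − 5308.47 − 510.25 = 341145.34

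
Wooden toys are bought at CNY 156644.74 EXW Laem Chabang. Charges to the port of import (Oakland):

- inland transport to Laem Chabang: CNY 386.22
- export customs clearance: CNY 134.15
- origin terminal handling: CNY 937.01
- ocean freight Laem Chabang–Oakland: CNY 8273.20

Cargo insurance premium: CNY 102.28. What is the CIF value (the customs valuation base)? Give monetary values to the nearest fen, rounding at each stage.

CIF value: CNY 166477.60

CIF = EXW price + pre-shipment costs + freight + insurance
CIF = 156644.74 + 386.22 + 134.15 + 937.01 + 8273.20 + 102.28 = 166477.60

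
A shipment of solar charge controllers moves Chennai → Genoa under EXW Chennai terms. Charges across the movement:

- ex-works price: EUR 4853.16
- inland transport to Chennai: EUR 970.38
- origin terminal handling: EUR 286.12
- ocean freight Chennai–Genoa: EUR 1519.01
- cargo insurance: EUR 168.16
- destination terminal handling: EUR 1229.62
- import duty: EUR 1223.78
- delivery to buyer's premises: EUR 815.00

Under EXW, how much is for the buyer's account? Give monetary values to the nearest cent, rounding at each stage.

EXW: the seller makes goods available at their premises; the buyer bears all onward costs.
Seller's account: goods 4853.16 = 4853.16
Buyer's account: inland to port 970.38 + origin terminal 286.12 + freight 1519.01 + insurance 168.16 + destination terminal 1229.62 + duty 1223.78 + delivery 815.00 = 6212.07

Buyer's account: EUR 6212.07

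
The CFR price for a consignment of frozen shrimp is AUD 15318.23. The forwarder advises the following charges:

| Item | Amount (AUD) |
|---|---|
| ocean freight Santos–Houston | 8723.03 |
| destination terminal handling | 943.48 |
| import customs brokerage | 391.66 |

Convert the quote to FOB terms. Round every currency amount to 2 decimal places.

FOB price: AUD 6595.20

Not relevant to the conversion: brokerage, destination terminal — on the buyer under both terms; not part of either seller's price.
From CFR to FOB, the seller no longer bears: freight.
FOB price = 15318.23 − 8723.03 = 6595.20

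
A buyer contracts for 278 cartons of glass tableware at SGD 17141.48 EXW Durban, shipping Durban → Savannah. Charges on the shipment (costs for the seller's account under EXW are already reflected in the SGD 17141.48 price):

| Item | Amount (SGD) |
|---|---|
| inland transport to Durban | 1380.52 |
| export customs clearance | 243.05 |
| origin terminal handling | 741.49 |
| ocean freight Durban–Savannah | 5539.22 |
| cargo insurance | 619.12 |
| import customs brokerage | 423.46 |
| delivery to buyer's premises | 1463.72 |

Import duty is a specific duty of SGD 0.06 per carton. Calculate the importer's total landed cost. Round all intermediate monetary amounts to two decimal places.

EXW: the seller makes goods available at their premises; the buyer bears all onward costs.
CIF value = EXW price + inland to port + export clearance + origin terminal + freight + insurance = 17141.48 + 1380.52 + 243.05 + 741.49 + 5539.22 + 619.12 = 25664.88
Import duty = 278 × 0.06 = 16.68
Buyer bears: inland to port 1380.52 + export clearance 243.05 + origin terminal 741.49 + freight 5539.22 + insurance 619.12 + brokerage 423.46 + delivery 1463.72 + duty 16.68 = 10427.26
Landed cost = invoice 17141.48 + 10427.26 = 27568.74

Total landed cost: SGD 27568.74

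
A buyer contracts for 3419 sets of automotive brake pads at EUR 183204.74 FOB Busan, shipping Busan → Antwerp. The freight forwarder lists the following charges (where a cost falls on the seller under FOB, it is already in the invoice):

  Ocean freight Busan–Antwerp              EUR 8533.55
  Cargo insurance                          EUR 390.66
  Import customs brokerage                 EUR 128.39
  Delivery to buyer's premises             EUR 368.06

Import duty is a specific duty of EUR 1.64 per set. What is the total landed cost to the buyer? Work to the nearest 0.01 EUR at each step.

Total landed cost: EUR 198232.56

FOB: the seller bears costs until goods are on board at the origin port; the buyer bears freight, insurance and all costs thereafter.
CIF value = FOB price + freight + insurance = 183204.74 + 8533.55 + 390.66 = 192128.95
Import duty = 3419 × 1.64 = 5607.16
Buyer bears: freight 8533.55 + insurance 390.66 + brokerage 128.39 + delivery 368.06 + duty 5607.16 = 15027.82
Landed cost = invoice 183204.74 + 15027.82 = 198232.56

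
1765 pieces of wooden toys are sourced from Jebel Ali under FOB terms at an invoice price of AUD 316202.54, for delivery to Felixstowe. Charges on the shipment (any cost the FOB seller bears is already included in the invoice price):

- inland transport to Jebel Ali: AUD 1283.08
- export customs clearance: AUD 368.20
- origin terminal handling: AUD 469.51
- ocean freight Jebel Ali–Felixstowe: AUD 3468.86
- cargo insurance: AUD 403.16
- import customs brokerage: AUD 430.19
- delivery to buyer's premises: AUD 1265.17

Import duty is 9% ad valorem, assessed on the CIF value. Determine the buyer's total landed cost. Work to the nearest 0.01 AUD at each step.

Total landed cost: AUD 350576.63

FOB: the seller bears costs until goods are on board at the origin port; the buyer bears freight, insurance and all costs thereafter.
Already in the invoice (seller's account under FOB): inland to port, export clearance, origin terminal — exclude.
CIF value = FOB price + freight + insurance = 316202.54 + 3468.86 + 403.16 = 320074.56
Import duty = 320074.56 × 9% = 28806.71
Buyer bears: freight 3468.86 + insurance 403.16 + brokerage 430.19 + delivery 1265.17 + duty 28806.71 = 34374.09
Landed cost = invoice 316202.54 + 34374.09 = 350576.63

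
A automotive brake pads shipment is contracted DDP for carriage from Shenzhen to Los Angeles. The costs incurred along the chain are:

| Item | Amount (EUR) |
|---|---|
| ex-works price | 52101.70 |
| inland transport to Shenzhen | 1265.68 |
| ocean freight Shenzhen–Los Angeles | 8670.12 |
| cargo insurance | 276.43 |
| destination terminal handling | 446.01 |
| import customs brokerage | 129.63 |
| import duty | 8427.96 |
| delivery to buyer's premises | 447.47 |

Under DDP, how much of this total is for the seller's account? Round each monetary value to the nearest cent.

DDP: the seller bears all costs including import duty.
Seller's account: goods 52101.70 + inland to port 1265.68 + freight 8670.12 + insurance 276.43 + destination terminal 446.01 + brokerage 129.63 + duty 8427.96 + delivery 447.47 = 71765.00
Buyer's account: 0.00

Seller's account: EUR 71765.00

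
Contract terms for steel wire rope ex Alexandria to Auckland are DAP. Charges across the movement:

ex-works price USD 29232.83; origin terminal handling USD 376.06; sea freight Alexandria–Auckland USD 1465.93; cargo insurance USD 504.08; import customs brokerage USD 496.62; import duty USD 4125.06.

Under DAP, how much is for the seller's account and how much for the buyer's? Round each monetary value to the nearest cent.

DAP: the seller bears all costs to the named destination except import duty and clearance.
Seller's account: goods 29232.83 + origin terminal 376.06 + freight 1465.93 + insurance 504.08 = 31578.90
Buyer's account: brokerage 496.62 + duty 4125.06 = 4621.68

Seller: USD 31578.90; buyer: USD 4621.68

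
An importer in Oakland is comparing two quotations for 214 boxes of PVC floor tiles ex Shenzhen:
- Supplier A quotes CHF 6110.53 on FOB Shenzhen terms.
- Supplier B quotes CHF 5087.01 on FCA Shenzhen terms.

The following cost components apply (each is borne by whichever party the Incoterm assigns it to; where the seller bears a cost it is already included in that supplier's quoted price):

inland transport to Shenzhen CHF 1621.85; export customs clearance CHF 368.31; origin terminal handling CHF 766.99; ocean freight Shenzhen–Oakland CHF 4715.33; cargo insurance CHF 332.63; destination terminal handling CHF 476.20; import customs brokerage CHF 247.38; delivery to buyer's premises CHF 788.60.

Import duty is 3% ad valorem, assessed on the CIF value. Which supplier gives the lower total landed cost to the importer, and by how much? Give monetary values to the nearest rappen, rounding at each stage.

Supplier B is cheaper by CHF 264.22

Supplier A (FOB):
CIF value = FOB price + freight + insurance = 6110.53 + 4715.33 + 332.63 = 11158.49
Import duty = 11158.49 × 3% = 334.75
Buyer bears (A): 4715.33 + 332.63 + 476.20 + 247.38 + 788.60 = 6560.14
Landed cost (A) = invoice 6110.53 + 6560.14 + duty 334.75 = 13005.42
Supplier B (FCA):
CIF value = FCA price + origin terminal + freight + insurance = 5087.01 + 766.99 + 4715.33 + 332.63 = 10901.96
Import duty = 10901.96 × 3% = 327.06
Buyer bears (B): 766.99 + 4715.33 + 332.63 + 476.20 + 247.38 + 788.60 = 7327.13
Landed cost (B) = invoice 5087.01 + 7327.13 + duty 327.06 = 12741.20
Difference = |13005.42 − 12741.20| = 264.22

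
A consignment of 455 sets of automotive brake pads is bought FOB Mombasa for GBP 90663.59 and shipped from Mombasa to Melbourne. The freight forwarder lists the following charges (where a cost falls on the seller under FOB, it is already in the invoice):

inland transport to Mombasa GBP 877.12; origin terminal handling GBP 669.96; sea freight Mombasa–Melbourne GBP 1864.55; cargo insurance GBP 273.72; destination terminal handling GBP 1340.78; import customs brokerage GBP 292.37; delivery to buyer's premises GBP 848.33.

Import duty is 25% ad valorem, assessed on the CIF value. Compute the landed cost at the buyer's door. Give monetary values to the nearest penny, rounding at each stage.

Total landed cost: GBP 118483.81

FOB: the seller bears costs until goods are on board at the origin port; the buyer bears freight, insurance and all costs thereafter.
Already in the invoice (seller's account under FOB): inland to port, origin terminal — exclude.
CIF value = FOB price + freight + insurance = 90663.59 + 1864.55 + 273.72 = 92801.86
Import duty = 92801.86 × 25% = 23200.47
Buyer bears: freight 1864.55 + insurance 273.72 + destination terminal 1340.78 + brokerage 292.37 + delivery 848.33 + duty 23200.47 = 27820.22
Landed cost = invoice 90663.59 + 27820.22 = 118483.81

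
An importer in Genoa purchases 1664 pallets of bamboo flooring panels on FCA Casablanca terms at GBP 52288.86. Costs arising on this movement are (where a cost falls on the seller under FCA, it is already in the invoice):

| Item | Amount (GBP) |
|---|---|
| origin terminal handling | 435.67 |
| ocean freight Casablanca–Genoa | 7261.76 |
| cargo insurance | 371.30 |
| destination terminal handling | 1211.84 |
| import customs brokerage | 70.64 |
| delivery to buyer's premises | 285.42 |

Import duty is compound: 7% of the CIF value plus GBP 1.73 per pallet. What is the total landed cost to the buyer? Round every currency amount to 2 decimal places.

Total landed cost: GBP 69029.24

FCA: the seller delivers export-cleared goods to the carrier; the buyer bears costs from that point.
CIF value = FCA price + origin terminal + freight + insurance = 52288.86 + 435.67 + 7261.76 + 371.30 = 60357.59
Ad valorem component: 60357.59 × 7% = 4225.03
Specific component: 1664 × 1.73 = 2878.72
Import duty = 4225.03 + 2878.72 = 7103.75
Buyer bears: origin terminal 435.67 + freight 7261.76 + insurance 371.30 + destination terminal 1211.84 + brokerage 70.64 + delivery 285.42 + duty 7103.75 = 16740.38
Landed cost = invoice 52288.86 + 16740.38 = 69029.24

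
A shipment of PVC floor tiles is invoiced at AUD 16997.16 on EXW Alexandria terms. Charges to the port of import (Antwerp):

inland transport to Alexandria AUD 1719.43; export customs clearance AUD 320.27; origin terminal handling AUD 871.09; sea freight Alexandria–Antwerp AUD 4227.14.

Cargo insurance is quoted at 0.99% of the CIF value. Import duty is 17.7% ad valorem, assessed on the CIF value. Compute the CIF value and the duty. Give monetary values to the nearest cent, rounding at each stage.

CIF value: AUD 24376.42; import duty: AUD 4314.63

Let C be the CIF value. C = EXW price + pre-shipment costs + freight + 0.99% × C
C − 0.99% × C = 16997.16 + 1719.43 + 320.27 + 871.09 + 4227.14
0.9901 × C = 24135.09
C = 24135.09 / 0.9901 = 24376.42
Insurance premium = 0.99% × 24376.42 = 241.33
Import duty = 24376.42 × 17.7% = 4314.63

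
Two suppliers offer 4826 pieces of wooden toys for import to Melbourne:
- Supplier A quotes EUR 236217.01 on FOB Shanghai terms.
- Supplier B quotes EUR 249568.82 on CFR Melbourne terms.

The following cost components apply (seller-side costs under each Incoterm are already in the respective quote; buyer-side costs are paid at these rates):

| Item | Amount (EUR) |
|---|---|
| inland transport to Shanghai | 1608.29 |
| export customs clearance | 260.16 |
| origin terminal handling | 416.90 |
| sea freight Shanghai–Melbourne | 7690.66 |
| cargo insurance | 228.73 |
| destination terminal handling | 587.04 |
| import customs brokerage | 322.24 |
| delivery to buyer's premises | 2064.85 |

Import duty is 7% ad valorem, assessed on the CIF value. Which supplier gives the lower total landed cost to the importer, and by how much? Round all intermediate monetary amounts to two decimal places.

Supplier A (FOB):
CIF value = FOB price + freight + insurance = 236217.01 + 7690.66 + 228.73 = 244136.40
Import duty = 244136.40 × 7% = 17089.55
Buyer bears (A): 7690.66 + 228.73 + 587.04 + 322.24 + 2064.85 = 10893.52
Landed cost (A) = invoice 236217.01 + 10893.52 + duty 17089.55 = 264200.08
Supplier B (CFR):
CIF value = CFR price + insurance = 249568.82 + 228.73 = 249797.55
Import duty = 249797.55 × 7% = 17485.83
Buyer bears (B): 228.73 + 587.04 + 322.24 + 2064.85 = 3202.86
Landed cost (B) = invoice 249568.82 + 3202.86 + duty 17485.83 = 270257.51
Difference = |264200.08 − 270257.51| = 6057.43

Supplier A is cheaper by EUR 6057.43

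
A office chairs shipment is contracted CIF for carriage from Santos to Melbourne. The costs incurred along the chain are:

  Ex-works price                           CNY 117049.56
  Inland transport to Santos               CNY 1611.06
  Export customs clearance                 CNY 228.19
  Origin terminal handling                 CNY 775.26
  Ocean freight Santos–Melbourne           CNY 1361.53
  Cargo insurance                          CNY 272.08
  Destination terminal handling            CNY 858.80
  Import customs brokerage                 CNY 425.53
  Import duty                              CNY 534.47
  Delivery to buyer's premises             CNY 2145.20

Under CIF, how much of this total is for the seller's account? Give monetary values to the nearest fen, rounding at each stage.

CIF: the seller pays costs through ocean freight and marine insurance to the destination port.
Seller's account: goods 117049.56 + inland to port 1611.06 + export clearance 228.19 + origin terminal 775.26 + freight 1361.53 + insurance 272.08 = 121297.68
Buyer's account: destination terminal 858.80 + brokerage 425.53 + duty 534.47 + delivery 2145.20 = 3964.00

Seller's account: CNY 121297.68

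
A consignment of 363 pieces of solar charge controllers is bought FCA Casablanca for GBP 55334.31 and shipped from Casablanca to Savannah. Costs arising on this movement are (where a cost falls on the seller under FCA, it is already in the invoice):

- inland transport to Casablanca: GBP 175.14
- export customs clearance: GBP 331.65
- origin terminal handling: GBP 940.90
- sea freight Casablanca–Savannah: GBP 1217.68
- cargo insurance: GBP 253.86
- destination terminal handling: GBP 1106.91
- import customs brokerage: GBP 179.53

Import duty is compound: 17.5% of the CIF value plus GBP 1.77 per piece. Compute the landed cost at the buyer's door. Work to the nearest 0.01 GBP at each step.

FCA: the seller delivers export-cleared goods to the carrier; the buyer bears costs from that point.
Already in the invoice (seller's account under FCA): inland to port, export clearance — exclude.
CIF value = FCA price + origin terminal + freight + insurance = 55334.31 + 940.90 + 1217.68 + 253.86 = 57746.75
Ad valorem component: 57746.75 × 17.5% = 10105.68
Specific component: 363 × 1.77 = 642.51
Import duty = 10105.68 + 642.51 = 10748.19
Buyer bears: origin terminal 940.90 + freight 1217.68 + insurance 253.86 + destination terminal 1106.91 + brokerage 179.53 + duty 10748.19 = 14447.07
Landed cost = invoice 55334.31 + 14447.07 = 69781.38

Total landed cost: GBP 69781.38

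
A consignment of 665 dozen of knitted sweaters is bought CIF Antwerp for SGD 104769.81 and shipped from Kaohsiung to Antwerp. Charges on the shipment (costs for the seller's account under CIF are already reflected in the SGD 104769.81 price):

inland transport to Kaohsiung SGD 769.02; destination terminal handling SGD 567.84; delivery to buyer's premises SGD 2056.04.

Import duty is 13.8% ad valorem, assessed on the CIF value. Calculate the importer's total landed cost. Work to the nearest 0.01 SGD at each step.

Total landed cost: SGD 121851.92

CIF: the seller pays costs through ocean freight and marine insurance to the destination port.
Already in the invoice (seller's account under CIF): inland to port — exclude.
The CIF price already equals the CIF value: 104769.81
Import duty = 104769.81 × 13.8% = 14458.23
Buyer bears: destination terminal 567.84 + delivery 2056.04 + duty 14458.23 = 17082.11
Landed cost = invoice 104769.81 + 17082.11 = 121851.92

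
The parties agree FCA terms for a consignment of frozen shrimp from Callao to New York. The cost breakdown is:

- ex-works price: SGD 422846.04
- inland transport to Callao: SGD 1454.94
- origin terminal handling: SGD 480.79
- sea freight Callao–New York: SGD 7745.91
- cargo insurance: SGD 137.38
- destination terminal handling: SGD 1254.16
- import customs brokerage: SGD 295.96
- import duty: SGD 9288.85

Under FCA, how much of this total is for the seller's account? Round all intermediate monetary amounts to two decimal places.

Seller's account: SGD 424300.98

FCA: the seller delivers export-cleared goods to the carrier; the buyer bears costs from that point.
Seller's account: goods 422846.04 + inland to port 1454.94 = 424300.98
Buyer's account: origin terminal 480.79 + freight 7745.91 + insurance 137.38 + destination terminal 1254.16 + brokerage 295.96 + duty 9288.85 = 19203.05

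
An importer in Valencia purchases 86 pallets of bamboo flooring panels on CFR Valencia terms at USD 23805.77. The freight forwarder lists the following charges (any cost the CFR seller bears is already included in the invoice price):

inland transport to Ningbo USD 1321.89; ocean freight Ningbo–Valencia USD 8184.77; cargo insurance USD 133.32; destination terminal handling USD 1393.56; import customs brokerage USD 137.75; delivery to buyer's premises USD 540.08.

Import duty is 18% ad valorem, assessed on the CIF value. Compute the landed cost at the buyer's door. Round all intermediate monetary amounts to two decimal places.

Total landed cost: USD 30319.52

CFR: the seller pays costs through ocean freight to the destination port, but not insurance.
Already in the invoice (seller's account under CFR): inland to port, freight — exclude.
CIF value = CFR price + insurance = 23805.77 + 133.32 = 23939.09
Import duty = 23939.09 × 18% = 4309.04
Buyer bears: insurance 133.32 + destination terminal 1393.56 + brokerage 137.75 + delivery 540.08 + duty 4309.04 = 6513.75
Landed cost = invoice 23805.77 + 6513.75 = 30319.52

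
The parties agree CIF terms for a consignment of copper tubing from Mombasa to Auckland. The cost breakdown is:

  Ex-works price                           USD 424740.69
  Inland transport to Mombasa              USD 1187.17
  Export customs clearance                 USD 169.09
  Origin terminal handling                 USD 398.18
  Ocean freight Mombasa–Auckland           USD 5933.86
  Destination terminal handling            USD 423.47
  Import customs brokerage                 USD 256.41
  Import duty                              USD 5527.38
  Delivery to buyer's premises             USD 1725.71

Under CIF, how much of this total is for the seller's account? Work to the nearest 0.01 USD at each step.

CIF: the seller pays costs through ocean freight and marine insurance to the destination port.
Seller's account: goods 424740.69 + inland to port 1187.17 + export clearance 169.09 + origin terminal 398.18 + freight 5933.86 = 432428.99
Buyer's account: destination terminal 423.47 + brokerage 256.41 + duty 5527.38 + delivery 1725.71 = 7932.97

Seller's account: USD 432428.99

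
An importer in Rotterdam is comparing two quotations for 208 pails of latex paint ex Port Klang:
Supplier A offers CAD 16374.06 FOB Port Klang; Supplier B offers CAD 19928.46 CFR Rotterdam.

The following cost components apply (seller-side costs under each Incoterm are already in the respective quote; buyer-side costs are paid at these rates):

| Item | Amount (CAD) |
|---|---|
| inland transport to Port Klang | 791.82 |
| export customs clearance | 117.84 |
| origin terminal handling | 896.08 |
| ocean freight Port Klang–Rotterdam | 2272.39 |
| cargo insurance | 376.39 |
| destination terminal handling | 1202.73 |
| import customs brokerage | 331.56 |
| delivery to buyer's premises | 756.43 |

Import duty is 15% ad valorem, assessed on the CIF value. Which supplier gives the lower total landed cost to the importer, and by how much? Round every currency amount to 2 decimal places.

Supplier A (FOB):
CIF value = FOB price + freight + insurance = 16374.06 + 2272.39 + 376.39 = 19022.84
Import duty = 19022.84 × 15% = 2853.43
Buyer bears (A): 2272.39 + 376.39 + 1202.73 + 331.56 + 756.43 = 4939.50
Landed cost (A) = invoice 16374.06 + 4939.50 + duty 2853.43 = 24166.99
Supplier B (CFR):
CIF value = CFR price + insurance = 19928.46 + 376.39 = 20304.85
Import duty = 20304.85 × 15% = 3045.73
Buyer bears (B): 376.39 + 1202.73 + 331.56 + 756.43 = 2667.11
Landed cost (B) = invoice 19928.46 + 2667.11 + duty 3045.73 = 25641.30
Difference = |24166.99 − 25641.30| = 1474.31

Supplier A is cheaper by CAD 1474.31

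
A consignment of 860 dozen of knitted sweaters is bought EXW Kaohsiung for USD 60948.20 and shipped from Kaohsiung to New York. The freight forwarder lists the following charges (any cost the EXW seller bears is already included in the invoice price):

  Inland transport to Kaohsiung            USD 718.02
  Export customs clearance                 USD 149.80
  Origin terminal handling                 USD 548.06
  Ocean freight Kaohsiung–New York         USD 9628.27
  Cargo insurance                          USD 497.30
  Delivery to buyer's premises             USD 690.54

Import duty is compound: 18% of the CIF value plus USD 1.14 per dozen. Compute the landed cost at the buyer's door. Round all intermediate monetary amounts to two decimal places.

EXW: the seller makes goods available at their premises; the buyer bears all onward costs.
CIF value = EXW price + inland to port + export clearance + origin terminal + freight + insurance = 60948.20 + 718.02 + 149.80 + 548.06 + 9628.27 + 497.30 = 72489.65
Ad valorem component: 72489.65 × 18% = 13048.14
Specific component: 860 × 1.14 = 980.40
Import duty = 13048.14 + 980.40 = 14028.54
Buyer bears: inland to port 718.02 + export clearance 149.80 + origin terminal 548.06 + freight 9628.27 + insurance 497.30 + delivery 690.54 + duty 14028.54 = 26260.53
Landed cost = invoice 60948.20 + 26260.53 = 87208.73

Total landed cost: USD 87208.73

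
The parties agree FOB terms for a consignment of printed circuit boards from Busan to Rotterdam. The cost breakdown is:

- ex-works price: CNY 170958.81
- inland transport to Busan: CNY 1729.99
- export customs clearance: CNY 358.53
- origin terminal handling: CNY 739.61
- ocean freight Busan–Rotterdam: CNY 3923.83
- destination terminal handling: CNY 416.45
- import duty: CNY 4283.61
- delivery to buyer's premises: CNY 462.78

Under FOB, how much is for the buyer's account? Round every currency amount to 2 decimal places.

Buyer's account: CNY 9086.67

FOB: the seller bears costs until goods are on board at the origin port; the buyer bears freight, insurance and all costs thereafter.
Seller's account: goods 170958.81 + inland to port 1729.99 + export clearance 358.53 + origin terminal 739.61 = 173786.94
Buyer's account: freight 3923.83 + destination terminal 416.45 + duty 4283.61 + delivery 462.78 = 9086.67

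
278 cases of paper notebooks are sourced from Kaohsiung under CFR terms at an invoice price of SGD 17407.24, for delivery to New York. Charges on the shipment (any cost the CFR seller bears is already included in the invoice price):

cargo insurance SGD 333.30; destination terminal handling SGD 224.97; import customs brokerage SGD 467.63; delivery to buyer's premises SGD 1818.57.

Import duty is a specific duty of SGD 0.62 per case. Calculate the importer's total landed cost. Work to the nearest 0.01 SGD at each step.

Total landed cost: SGD 20424.07

CFR: the seller pays costs through ocean freight to the destination port, but not insurance.
CIF value = CFR price + insurance = 17407.24 + 333.30 = 17740.54
Import duty = 278 × 0.62 = 172.36
Buyer bears: insurance 333.30 + destination terminal 224.97 + brokerage 467.63 + delivery 1818.57 + duty 172.36 = 3016.83
Landed cost = invoice 17407.24 + 3016.83 = 20424.07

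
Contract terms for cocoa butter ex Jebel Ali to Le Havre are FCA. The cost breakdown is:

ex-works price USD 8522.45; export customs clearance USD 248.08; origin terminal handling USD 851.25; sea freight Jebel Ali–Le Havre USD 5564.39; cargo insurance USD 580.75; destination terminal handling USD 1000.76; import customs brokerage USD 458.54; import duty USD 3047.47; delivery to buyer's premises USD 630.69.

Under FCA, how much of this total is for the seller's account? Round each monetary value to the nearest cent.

FCA: the seller delivers export-cleared goods to the carrier; the buyer bears costs from that point.
Seller's account: goods 8522.45 + export clearance 248.08 = 8770.53
Buyer's account: origin terminal 851.25 + freight 5564.39 + insurance 580.75 + destination terminal 1000.76 + brokerage 458.54 + duty 3047.47 + delivery 630.69 = 12133.85

Seller's account: USD 8770.53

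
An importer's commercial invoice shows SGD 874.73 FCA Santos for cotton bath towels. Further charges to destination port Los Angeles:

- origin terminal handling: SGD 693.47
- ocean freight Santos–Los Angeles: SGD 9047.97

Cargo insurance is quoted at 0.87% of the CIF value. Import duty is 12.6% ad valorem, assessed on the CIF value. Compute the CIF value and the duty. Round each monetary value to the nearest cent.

Let C be the CIF value. C = FCA price + pre-shipment costs + freight + 0.87% × C
C − 0.87% × C = 874.73 + 693.47 + 9047.97
0.9913 × C = 10616.17
C = 10616.17 / 0.9913 = 10709.34
Insurance premium = 0.87% × 10709.34 = 93.17
Import duty = 10709.34 × 12.6% = 1349.38

CIF value: SGD 10709.34; import duty: SGD 1349.38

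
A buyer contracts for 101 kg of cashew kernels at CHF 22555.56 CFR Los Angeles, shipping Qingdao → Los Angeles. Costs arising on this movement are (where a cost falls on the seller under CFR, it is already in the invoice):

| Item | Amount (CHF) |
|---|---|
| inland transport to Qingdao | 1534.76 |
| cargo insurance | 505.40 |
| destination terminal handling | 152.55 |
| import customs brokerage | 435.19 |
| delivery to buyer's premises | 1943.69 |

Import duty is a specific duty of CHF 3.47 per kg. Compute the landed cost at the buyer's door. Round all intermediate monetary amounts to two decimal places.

CFR: the seller pays costs through ocean freight to the destination port, but not insurance.
Already in the invoice (seller's account under CFR): inland to port — exclude.
CIF value = CFR price + insurance = 22555.56 + 505.40 = 23060.96
Import duty = 101 × 3.47 = 350.47
Buyer bears: insurance 505.40 + destination terminal 152.55 + brokerage 435.19 + delivery 1943.69 + duty 350.47 = 3387.30
Landed cost = invoice 22555.56 + 3387.30 = 25942.86

Total landed cost: CHF 25942.86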